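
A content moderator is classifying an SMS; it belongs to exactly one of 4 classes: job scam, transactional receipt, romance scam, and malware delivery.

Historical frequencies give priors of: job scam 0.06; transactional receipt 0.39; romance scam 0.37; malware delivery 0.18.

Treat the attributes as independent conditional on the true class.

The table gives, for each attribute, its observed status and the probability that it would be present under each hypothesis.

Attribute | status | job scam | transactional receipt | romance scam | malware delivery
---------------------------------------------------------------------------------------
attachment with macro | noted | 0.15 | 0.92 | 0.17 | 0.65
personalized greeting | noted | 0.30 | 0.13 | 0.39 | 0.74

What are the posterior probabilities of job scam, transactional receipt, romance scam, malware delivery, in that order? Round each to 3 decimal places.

For each hypothesis, the unnormalized posterior weight is prior × product of the attribute likelihoods:
  job scam: 0.06 × 0.15 × 0.30 = 0.0027
  transactional receipt: 0.39 × 0.92 × 0.13 = 0.046644
  romance scam: 0.37 × 0.17 × 0.39 = 0.024531
  malware delivery: 0.18 × 0.65 × 0.74 = 0.08658
The unnormalized weights sum to 0.16045.
P(job scam | evidence) = 0.0027 / 0.16045 ≈ 0.017
P(transactional receipt | evidence) = 0.046644 / 0.16045 ≈ 0.291
P(romance scam | evidence) = 0.024531 / 0.16045 ≈ 0.153
P(malware delivery | evidence) = 0.08658 / 0.16045 ≈ 0.540

0.017, 0.291, 0.153, 0.540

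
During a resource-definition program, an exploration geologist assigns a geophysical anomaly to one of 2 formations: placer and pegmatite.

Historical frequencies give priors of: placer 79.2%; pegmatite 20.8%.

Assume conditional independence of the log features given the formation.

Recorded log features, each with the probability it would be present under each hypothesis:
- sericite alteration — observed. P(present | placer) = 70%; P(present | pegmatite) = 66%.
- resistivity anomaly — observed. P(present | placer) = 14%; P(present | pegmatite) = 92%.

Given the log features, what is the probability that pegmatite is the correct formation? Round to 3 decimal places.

For each hypothesis, the unnormalized posterior weight is prior × product of the log feature likelihoods:
  placer: 0.792 × 0.70 × 0.14 = 0.077616
  pegmatite: 0.208 × 0.66 × 0.92 = 0.1263
Marginal likelihood of the evidence = 0.20391.
P(pegmatite | evidence) = 0.1263 / 0.20391 ≈ 0.619.

0.619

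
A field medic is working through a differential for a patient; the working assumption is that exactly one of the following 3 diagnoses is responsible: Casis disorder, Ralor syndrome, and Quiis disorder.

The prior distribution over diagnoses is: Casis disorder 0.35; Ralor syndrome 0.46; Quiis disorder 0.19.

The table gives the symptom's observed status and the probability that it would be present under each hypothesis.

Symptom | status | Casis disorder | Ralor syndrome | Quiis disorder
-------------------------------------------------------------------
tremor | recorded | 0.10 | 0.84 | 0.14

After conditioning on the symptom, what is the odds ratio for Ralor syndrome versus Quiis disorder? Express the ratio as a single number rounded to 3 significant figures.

14.5

The normalizing constant cancels in an odds ratio, so compute prior × likelihood for the two hypotheses only:
  Ralor syndrome: 0.46 × 0.84 = 0.3864
  Quiis disorder: 0.19 × 0.14 = 0.0266
Odds(Ralor syndrome : Quiis disorder) = 0.3864 / 0.0266 ≈ 14.5.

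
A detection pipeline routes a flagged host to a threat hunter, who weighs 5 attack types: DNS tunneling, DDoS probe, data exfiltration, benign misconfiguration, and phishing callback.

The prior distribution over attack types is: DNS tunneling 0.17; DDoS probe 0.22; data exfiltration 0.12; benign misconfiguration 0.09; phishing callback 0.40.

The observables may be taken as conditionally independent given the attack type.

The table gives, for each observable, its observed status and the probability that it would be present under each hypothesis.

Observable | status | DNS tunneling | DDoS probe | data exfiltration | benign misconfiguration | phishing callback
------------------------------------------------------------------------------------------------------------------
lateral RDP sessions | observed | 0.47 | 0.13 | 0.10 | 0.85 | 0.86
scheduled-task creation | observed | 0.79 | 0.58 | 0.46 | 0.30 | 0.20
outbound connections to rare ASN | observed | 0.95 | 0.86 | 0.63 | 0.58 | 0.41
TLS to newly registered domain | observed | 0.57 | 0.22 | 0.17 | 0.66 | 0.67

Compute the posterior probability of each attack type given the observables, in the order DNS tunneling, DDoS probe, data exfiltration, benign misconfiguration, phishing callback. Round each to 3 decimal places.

0.521, 0.048, 0.009, 0.134, 0.288

Multiply each prior by the joint likelihood of the observable pattern:
  DNS tunneling: 0.17 × 0.47 × 0.79 × 0.95 × 0.57 = 0.03418
  DDoS probe: 0.22 × 0.13 × 0.58 × 0.86 × 0.22 = 0.0031384
  data exfiltration: 0.12 × 0.10 × 0.46 × 0.63 × 0.17 = 0.00059119
  benign misconfiguration: 0.09 × 0.85 × 0.30 × 0.58 × 0.66 = 0.0087853
  phishing callback: 0.40 × 0.86 × 0.20 × 0.41 × 0.67 = 0.018899
Normalizing constant Z = 0.03418 + 0.0031384 + 0.00059119 + 0.0087853 + 0.018899 = 0.065594.
P(DNS tunneling | evidence) = 0.03418 / 0.065594 ≈ 0.521
P(DDoS probe | evidence) = 0.0031384 / 0.065594 ≈ 0.048
P(data exfiltration | evidence) = 0.00059119 / 0.065594 ≈ 0.009
P(benign misconfiguration | evidence) = 0.0087853 / 0.065594 ≈ 0.134
P(phishing callback | evidence) = 0.018899 / 0.065594 ≈ 0.288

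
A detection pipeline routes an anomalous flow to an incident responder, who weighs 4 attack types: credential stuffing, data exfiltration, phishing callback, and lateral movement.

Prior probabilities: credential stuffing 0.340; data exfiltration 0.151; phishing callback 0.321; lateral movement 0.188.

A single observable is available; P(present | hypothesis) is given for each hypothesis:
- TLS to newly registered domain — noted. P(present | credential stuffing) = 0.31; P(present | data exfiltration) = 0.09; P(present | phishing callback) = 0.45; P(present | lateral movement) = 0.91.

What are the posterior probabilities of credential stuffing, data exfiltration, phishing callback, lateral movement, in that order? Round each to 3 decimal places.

Multiply each prior by the likelihood of the observable:
  credential stuffing: 0.340 × 0.31 = 0.1054
  data exfiltration: 0.151 × 0.09 = 0.01359
  phishing callback: 0.321 × 0.45 = 0.14445
  lateral movement: 0.188 × 0.91 = 0.17108
The unnormalized weights sum to 0.43452.
P(credential stuffing | evidence) = 0.1054 / 0.43452 ≈ 0.243
P(data exfiltration | evidence) = 0.01359 / 0.43452 ≈ 0.031
P(phishing callback | evidence) = 0.14445 / 0.43452 ≈ 0.332
P(lateral movement | evidence) = 0.17108 / 0.43452 ≈ 0.394

0.243, 0.031, 0.332, 0.394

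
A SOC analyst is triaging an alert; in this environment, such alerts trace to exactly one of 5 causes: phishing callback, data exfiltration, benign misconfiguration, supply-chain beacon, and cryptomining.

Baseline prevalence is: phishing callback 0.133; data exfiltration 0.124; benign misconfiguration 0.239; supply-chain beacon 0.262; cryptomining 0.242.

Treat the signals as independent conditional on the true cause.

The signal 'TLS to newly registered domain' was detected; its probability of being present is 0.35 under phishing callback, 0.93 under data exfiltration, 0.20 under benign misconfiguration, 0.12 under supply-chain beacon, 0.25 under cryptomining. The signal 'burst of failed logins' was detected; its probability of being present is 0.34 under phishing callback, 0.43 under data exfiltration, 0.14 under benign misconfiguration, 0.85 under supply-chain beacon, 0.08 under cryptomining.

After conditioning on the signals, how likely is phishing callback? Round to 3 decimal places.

By Bayes' rule with conditional independence, the unnormalized weight for each hypothesis is prior × ∏ likelihoods:
  phishing callback: 0.133 × 0.35 × 0.34 = 0.015827
  data exfiltration: 0.124 × 0.93 × 0.43 = 0.049588
  benign misconfiguration: 0.239 × 0.20 × 0.14 = 0.006692
  supply-chain beacon: 0.262 × 0.12 × 0.85 = 0.026724
  cryptomining: 0.242 × 0.25 × 0.08 = 0.00484
Marginal likelihood of the evidence = 0.10367.
P(phishing callback | evidence) = 0.015827 / 0.10367 ≈ 0.153.

0.153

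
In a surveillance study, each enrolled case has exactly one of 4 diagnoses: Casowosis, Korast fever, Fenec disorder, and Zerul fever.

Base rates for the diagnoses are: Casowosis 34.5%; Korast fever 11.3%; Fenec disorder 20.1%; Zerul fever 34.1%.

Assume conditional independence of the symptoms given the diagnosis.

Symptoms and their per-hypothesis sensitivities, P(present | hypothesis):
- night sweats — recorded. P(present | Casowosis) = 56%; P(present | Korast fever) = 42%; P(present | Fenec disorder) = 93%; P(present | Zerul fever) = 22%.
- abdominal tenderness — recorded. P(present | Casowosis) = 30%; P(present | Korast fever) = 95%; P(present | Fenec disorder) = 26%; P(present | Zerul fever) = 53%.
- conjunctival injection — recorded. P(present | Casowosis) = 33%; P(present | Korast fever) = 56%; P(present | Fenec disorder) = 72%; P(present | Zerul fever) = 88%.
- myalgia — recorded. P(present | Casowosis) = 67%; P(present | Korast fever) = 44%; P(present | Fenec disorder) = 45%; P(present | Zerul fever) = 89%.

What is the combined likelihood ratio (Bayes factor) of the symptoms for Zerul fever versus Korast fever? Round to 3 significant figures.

Joint likelihood of the symptom pattern under each hypothesis:
  Zerul fever: 0.22 × 0.53 × 0.88 × 0.89 = 0.091321
  Korast fever: 0.42 × 0.95 × 0.56 × 0.44 = 0.098314
Bayes factor = 0.091321 / 0.098314 ≈ 0.929

0.929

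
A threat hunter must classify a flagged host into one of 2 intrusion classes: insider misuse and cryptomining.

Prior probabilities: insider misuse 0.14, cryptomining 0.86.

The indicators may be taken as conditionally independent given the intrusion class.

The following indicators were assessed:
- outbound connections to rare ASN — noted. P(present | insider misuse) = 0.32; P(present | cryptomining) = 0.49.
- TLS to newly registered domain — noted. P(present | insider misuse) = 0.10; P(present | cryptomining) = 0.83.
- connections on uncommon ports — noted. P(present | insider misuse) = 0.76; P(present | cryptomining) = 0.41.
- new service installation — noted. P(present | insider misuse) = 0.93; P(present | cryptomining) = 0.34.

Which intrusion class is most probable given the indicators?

By Bayes' rule with conditional independence, the unnormalized weight for each hypothesis is prior × ∏ likelihoods:
  insider misuse: 0.14 × 0.32 × 0.10 × 0.76 × 0.93 = 0.0031665
  cryptomining: 0.86 × 0.49 × 0.83 × 0.41 × 0.34 = 0.048757
Marginal likelihood of the evidence = 0.051923.
P(insider misuse | evidence) ≈ 0.0031665 / 0.051923 ≈ 0.061
P(cryptomining | evidence) ≈ 0.048757 / 0.051923 ≈ 0.939
The largest is 0.939, so cryptomining is most probable.

cryptomining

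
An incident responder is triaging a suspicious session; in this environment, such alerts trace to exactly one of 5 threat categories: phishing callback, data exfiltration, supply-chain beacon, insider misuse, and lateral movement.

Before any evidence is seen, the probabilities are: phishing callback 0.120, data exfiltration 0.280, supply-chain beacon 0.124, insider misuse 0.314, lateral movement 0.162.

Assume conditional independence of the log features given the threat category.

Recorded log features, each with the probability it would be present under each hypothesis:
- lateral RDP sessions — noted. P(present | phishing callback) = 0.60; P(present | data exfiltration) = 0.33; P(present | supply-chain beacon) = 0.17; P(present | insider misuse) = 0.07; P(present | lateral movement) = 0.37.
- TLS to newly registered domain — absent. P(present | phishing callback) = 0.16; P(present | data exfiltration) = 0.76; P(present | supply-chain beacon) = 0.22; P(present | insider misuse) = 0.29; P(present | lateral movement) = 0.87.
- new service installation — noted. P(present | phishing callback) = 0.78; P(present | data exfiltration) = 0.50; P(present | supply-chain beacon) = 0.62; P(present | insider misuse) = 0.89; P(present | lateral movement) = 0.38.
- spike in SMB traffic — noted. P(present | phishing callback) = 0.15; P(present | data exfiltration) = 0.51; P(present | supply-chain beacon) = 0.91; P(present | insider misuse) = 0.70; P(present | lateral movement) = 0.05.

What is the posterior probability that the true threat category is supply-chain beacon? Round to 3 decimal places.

For each hypothesis, the unnormalized posterior weight is prior × product of the log feature likelihoods (using 1 − P(present | H) for each absent log feature):
  phishing callback: 0.120 × 0.60 × (1 − 0.16) × 0.78 × 0.15 = 0.0070762
  data exfiltration: 0.280 × 0.33 × (1 − 0.76) × 0.50 × 0.51 = 0.0056549
  supply-chain beacon: 0.124 × 0.17 × (1 − 0.22) × 0.62 × 0.91 = 0.0092768
  insider misuse: 0.314 × 0.07 × (1 − 0.29) × 0.89 × 0.70 = 0.0097224
  lateral movement: 0.162 × 0.37 × (1 − 0.87) × 0.38 × 0.05 = 0.00014805
Marginal likelihood of the evidence = 0.031878.
P(supply-chain beacon | evidence) = 0.0092768 / 0.031878 ≈ 0.291.

0.291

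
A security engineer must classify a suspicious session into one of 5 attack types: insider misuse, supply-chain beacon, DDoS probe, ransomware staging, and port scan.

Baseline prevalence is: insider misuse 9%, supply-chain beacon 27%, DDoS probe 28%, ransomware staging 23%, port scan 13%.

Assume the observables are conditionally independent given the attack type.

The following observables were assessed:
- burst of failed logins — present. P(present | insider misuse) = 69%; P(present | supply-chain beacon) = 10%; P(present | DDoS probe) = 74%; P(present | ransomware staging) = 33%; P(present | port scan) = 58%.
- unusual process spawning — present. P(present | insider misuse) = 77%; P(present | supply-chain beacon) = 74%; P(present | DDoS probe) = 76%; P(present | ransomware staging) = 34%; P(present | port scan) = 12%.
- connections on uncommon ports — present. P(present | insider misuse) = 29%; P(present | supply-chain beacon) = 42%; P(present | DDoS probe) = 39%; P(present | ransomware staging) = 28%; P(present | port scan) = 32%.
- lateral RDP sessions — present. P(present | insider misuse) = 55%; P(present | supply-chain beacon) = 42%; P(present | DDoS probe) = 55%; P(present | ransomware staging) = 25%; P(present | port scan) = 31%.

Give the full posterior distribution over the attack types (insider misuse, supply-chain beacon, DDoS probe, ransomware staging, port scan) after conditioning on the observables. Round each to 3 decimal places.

0.160, 0.074, 0.709, 0.038, 0.019

By Bayes' rule with conditional independence, the unnormalized weight for each hypothesis is prior × ∏ likelihoods:
  insider misuse: 0.09 × 0.69 × 0.77 × 0.29 × 0.55 = 0.0076268
  supply-chain beacon: 0.27 × 0.10 × 0.74 × 0.42 × 0.42 = 0.0035245
  DDoS probe: 0.28 × 0.74 × 0.76 × 0.39 × 0.55 = 0.033778
  ransomware staging: 0.23 × 0.33 × 0.34 × 0.28 × 0.25 = 0.0018064
  port scan: 0.13 × 0.58 × 0.12 × 0.32 × 0.31 = 0.00089756
Normalizing constant Z = 0.0076268 + 0.0035245 + 0.033778 + 0.0018064 + 0.00089756 = 0.047633.
P(insider misuse | evidence) = 0.0076268 / 0.047633 ≈ 0.160
P(supply-chain beacon | evidence) = 0.0035245 / 0.047633 ≈ 0.074
P(DDoS probe | evidence) = 0.033778 / 0.047633 ≈ 0.709
P(ransomware staging | evidence) = 0.0018064 / 0.047633 ≈ 0.038
P(port scan | evidence) = 0.00089756 / 0.047633 ≈ 0.019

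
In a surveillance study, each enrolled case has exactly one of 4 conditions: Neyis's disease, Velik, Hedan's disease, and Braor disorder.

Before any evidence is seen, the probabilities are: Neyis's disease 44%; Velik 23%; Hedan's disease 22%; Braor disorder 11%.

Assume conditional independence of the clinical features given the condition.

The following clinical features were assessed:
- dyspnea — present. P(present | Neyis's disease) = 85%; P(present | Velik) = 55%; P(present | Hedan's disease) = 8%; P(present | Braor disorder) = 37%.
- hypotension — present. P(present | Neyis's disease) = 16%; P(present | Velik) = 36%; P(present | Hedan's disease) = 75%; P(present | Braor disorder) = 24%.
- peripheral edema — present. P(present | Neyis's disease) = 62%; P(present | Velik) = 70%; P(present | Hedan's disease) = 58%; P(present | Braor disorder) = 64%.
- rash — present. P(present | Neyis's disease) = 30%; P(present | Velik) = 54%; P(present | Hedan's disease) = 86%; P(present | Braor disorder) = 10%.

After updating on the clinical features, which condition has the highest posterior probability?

Multiply each prior by the joint likelihood of the clinical feature pattern:
  Neyis's disease: 0.44 × 0.85 × 0.16 × 0.62 × 0.30 = 0.01113
  Velik: 0.23 × 0.55 × 0.36 × 0.70 × 0.54 = 0.017214
  Hedan's disease: 0.22 × 0.08 × 0.75 × 0.58 × 0.86 = 0.0065842
  Braor disorder: 0.11 × 0.37 × 0.24 × 0.64 × 0.10 = 0.00062515
Marginal likelihood of the evidence = 0.035554.
P(Neyis's disease | evidence) ≈ 0.01113 / 0.035554 ≈ 0.313
P(Velik | evidence) ≈ 0.017214 / 0.035554 ≈ 0.484
P(Hedan's disease | evidence) ≈ 0.0065842 / 0.035554 ≈ 0.185
P(Braor disorder | evidence) ≈ 0.00062515 / 0.035554 ≈ 0.018
The largest is 0.484, so Velik is most probable.

Velik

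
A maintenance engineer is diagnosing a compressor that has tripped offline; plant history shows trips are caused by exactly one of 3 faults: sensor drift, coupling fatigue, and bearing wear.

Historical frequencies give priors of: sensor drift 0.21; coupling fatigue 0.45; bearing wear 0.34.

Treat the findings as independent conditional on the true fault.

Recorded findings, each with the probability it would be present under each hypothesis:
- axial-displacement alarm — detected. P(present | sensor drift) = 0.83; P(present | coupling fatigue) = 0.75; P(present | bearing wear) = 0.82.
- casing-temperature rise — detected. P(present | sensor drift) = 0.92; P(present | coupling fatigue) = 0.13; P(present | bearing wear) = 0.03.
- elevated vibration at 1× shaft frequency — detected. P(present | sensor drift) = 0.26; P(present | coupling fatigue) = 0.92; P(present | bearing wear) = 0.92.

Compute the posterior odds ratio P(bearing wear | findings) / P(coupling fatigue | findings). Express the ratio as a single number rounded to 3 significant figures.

0.191

Unnormalized posterior weight (prior times the finding likelihoods) for each of the two hypotheses:
  bearing wear: 0.34 × 0.82 × 0.03 × 0.92 = 0.0076949
  coupling fatigue: 0.45 × 0.75 × 0.13 × 0.92 = 0.040365
Odds(bearing wear : coupling fatigue) = 0.0076949 / 0.040365 ≈ 0.191.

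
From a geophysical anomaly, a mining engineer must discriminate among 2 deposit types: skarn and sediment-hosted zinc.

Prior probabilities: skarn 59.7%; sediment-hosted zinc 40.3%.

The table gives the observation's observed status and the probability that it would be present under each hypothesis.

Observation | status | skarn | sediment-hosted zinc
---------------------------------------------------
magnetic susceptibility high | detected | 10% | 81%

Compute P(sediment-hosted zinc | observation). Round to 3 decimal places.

0.845

Multiply each prior by the likelihood of the observation:
  skarn: 0.597 × 0.10 = 0.0597
  sediment-hosted zinc: 0.403 × 0.81 = 0.32643
Normalizing constant Z = 0.0597 + 0.32643 = 0.38613.
P(sediment-hosted zinc | evidence) = 0.32643 / 0.38613 ≈ 0.845.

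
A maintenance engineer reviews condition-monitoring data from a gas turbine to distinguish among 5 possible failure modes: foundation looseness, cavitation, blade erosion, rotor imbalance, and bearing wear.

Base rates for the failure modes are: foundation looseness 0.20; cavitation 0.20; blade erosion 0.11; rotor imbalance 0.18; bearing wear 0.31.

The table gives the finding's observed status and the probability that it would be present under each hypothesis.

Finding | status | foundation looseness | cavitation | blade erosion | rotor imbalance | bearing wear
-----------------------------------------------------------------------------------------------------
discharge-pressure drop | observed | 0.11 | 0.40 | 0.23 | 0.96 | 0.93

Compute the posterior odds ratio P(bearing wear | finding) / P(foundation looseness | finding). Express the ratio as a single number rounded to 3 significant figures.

Unnormalized posterior weight (prior times the finding likelihood) for each of the two hypotheses:
  bearing wear: 0.31 × 0.93 = 0.2883
  foundation looseness: 0.20 × 0.11 = 0.022
Posterior odds = 0.2883 / 0.022 ≈ 13.1.

13.1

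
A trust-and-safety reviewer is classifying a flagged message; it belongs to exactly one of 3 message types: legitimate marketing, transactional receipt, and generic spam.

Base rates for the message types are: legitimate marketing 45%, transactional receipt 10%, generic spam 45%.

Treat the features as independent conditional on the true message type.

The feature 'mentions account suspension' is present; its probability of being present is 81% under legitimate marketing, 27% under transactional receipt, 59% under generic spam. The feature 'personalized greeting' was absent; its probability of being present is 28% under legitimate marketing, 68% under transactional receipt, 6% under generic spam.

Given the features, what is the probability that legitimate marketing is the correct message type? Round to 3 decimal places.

Multiply each prior by the joint likelihood of the feature pattern (using 1 − P(present | H) for each absent feature):
  legitimate marketing: 0.45 × 0.81 × (1 − 0.28) = 0.26244
  transactional receipt: 0.10 × 0.27 × (1 − 0.68) = 0.00864
  generic spam: 0.45 × 0.59 × (1 − 0.06) = 0.24957
The unnormalized weights sum to 0.52065.
P(legitimate marketing | evidence) = 0.26244 / 0.52065 ≈ 0.504.

0.504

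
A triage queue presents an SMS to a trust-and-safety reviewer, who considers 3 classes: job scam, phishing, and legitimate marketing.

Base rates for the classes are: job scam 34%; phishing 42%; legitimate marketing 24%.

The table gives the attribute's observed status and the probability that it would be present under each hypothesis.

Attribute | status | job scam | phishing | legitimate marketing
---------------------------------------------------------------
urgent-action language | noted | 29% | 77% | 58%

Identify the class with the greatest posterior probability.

Multiply each prior by the likelihood of the attribute:
  job scam: 0.34 × 0.29 = 0.0986
  phishing: 0.42 × 0.77 = 0.3234
  legitimate marketing: 0.24 × 0.58 = 0.1392
Marginal likelihood of the evidence = 0.5612.
P(job scam | evidence) ≈ 0.0986 / 0.5612 ≈ 0.176
P(phishing | evidence) ≈ 0.3234 / 0.5612 ≈ 0.576
P(legitimate marketing | evidence) ≈ 0.1392 / 0.5612 ≈ 0.248
The largest is 0.576, so phishing is most probable.

phishing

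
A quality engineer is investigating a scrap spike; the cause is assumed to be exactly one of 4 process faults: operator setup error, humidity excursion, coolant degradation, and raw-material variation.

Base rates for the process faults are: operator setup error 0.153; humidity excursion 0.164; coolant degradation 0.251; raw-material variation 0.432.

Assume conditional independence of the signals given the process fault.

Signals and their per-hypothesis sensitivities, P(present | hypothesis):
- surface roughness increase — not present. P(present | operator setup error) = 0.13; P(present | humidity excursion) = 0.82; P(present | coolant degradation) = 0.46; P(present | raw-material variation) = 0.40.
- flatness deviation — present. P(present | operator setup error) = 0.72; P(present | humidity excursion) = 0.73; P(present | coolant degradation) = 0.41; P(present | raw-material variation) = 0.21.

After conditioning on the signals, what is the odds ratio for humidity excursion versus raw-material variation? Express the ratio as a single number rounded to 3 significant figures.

0.396

The normalizing constant cancels in an odds ratio, so compute prior × likelihood for the two hypotheses only (using 1 − P(present | H) for each absent signal):
  humidity excursion: 0.164 × (1 − 0.82) × 0.73 = 0.02155
  raw-material variation: 0.432 × (1 − 0.40) × 0.21 = 0.054432
Odds(humidity excursion : raw-material variation) = 0.02155 / 0.054432 ≈ 0.396.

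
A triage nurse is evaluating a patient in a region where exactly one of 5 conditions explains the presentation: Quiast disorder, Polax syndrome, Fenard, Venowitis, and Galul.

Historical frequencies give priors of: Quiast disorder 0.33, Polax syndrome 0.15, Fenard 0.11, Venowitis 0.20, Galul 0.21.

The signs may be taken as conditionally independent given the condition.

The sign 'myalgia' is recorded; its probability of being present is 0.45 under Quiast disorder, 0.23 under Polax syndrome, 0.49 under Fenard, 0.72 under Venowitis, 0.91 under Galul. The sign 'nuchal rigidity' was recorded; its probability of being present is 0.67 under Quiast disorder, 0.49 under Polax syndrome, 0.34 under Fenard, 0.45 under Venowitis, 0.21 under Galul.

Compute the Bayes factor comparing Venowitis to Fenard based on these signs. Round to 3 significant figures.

1.94

Take the product of per-sign likelihoods under each hypothesis, then divide.
  Venowitis: 0.72 × 0.45 = 0.324
  Fenard: 0.49 × 0.34 = 0.1666
Bayes factor = 0.324 / 0.1666 ≈ 1.94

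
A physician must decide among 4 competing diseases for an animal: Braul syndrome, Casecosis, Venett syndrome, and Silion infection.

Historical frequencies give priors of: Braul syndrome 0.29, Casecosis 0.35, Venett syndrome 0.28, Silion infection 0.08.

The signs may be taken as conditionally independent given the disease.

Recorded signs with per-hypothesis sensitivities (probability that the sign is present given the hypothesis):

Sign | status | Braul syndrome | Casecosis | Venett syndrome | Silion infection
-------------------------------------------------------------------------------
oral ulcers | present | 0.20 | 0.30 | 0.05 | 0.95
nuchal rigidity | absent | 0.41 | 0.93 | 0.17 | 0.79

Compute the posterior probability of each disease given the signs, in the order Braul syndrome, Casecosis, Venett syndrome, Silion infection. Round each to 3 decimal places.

By Bayes' rule with conditional independence, the unnormalized weight for each hypothesis is prior × ∏ likelihoods (using 1 − P(present | H) for each absent sign):
  Braul syndrome: 0.29 × 0.20 × (1 − 0.41) = 0.03422
  Casecosis: 0.35 × 0.30 × (1 − 0.93) = 0.00735
  Venett syndrome: 0.28 × 0.05 × (1 − 0.17) = 0.01162
  Silion infection: 0.08 × 0.95 × (1 − 0.79) = 0.01596
Normalizing constant Z = 0.03422 + 0.00735 + 0.01162 + 0.01596 = 0.06915.
P(Braul syndrome | evidence) = 0.03422 / 0.06915 ≈ 0.495
P(Casecosis | evidence) = 0.00735 / 0.06915 ≈ 0.106
P(Venett syndrome | evidence) = 0.01162 / 0.06915 ≈ 0.168
P(Silion infection | evidence) = 0.01596 / 0.06915 ≈ 0.231

0.495, 0.106, 0.168, 0.231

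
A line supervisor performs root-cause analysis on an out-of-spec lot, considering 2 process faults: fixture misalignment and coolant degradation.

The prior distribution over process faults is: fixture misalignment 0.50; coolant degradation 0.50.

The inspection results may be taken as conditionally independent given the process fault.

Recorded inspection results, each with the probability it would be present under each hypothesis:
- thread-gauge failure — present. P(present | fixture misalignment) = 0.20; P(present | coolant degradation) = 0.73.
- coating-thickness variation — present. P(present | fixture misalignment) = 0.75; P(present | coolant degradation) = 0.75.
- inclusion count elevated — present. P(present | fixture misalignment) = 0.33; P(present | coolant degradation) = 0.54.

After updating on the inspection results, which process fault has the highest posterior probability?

coolant degradation

For each hypothesis, the unnormalized posterior weight is prior × product of the inspection result likelihoods:
  fixture misalignment: 0.50 × 0.20 × 0.75 × 0.33 = 0.02475
  coolant degradation: 0.50 × 0.73 × 0.75 × 0.54 = 0.14783
Marginal likelihood of the evidence = 0.17258.
P(fixture misalignment | evidence) ≈ 0.02475 / 0.17258 ≈ 0.143
P(coolant degradation | evidence) ≈ 0.14783 / 0.17258 ≈ 0.857
The largest is 0.857, so coolant degradation is most probable.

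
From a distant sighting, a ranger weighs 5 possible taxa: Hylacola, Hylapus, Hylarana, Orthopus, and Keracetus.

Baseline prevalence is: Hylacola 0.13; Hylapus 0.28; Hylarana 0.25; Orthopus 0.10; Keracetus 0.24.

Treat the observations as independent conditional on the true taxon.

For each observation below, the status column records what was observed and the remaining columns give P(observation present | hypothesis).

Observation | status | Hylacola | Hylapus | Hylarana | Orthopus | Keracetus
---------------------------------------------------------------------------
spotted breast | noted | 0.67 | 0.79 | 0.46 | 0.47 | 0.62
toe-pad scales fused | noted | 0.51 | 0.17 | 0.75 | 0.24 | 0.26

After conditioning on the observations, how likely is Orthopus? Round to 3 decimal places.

0.052

Multiply each prior by the joint likelihood of the evidence pattern:
  Hylacola: 0.13 × 0.67 × 0.51 = 0.044421
  Hylapus: 0.28 × 0.79 × 0.17 = 0.037604
  Hylarana: 0.25 × 0.46 × 0.75 = 0.08625
  Orthopus: 0.10 × 0.47 × 0.24 = 0.01128
  Keracetus: 0.24 × 0.62 × 0.26 = 0.038688
Marginal likelihood of the evidence = 0.21824.
P(Orthopus | evidence) = 0.01128 / 0.21824 ≈ 0.052.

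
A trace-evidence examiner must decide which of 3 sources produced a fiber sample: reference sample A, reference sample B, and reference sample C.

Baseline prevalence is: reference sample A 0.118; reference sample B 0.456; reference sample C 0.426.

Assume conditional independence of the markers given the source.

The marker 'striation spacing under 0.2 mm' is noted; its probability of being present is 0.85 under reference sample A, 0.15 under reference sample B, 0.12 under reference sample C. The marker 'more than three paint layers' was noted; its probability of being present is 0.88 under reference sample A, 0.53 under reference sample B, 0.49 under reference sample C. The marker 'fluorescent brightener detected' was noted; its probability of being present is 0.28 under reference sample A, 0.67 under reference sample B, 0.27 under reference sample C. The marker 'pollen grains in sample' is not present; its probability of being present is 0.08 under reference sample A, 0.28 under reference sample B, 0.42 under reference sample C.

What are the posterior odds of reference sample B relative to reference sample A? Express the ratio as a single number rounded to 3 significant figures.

Unnormalized posterior weight (prior times the marker likelihoods) for each of the two hypotheses (using 1 − P(present | H) for each absent marker):
  reference sample B: 0.456 × 0.15 × 0.53 × 0.67 × (1 − 0.28) = 0.017488
  reference sample A: 0.118 × 0.85 × 0.88 × 0.28 × (1 − 0.08) = 0.022737
Odds(reference sample B : reference sample A) = 0.017488 / 0.022737 ≈ 0.769.

0.769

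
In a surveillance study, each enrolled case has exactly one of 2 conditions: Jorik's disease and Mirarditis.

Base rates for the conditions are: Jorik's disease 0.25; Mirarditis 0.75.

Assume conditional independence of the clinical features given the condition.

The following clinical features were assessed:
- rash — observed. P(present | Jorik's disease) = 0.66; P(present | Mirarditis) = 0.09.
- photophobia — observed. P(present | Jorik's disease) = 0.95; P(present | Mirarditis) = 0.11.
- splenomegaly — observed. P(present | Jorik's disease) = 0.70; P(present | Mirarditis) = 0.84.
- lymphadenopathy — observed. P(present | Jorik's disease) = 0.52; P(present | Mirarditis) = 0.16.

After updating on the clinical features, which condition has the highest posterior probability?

Multiply each prior by the joint likelihood of the clinical feature pattern:
  Jorik's disease: 0.25 × 0.66 × 0.95 × 0.70 × 0.52 = 0.057057
  Mirarditis: 0.75 × 0.09 × 0.11 × 0.84 × 0.16 = 0.00099792
The unnormalized weights sum to 0.058055.
P(Jorik's disease | evidence) ≈ 0.057057 / 0.058055 ≈ 0.983
P(Mirarditis | evidence) ≈ 0.00099792 / 0.058055 ≈ 0.017
The largest is 0.983, so Jorik's disease is most probable.

Jorik's disease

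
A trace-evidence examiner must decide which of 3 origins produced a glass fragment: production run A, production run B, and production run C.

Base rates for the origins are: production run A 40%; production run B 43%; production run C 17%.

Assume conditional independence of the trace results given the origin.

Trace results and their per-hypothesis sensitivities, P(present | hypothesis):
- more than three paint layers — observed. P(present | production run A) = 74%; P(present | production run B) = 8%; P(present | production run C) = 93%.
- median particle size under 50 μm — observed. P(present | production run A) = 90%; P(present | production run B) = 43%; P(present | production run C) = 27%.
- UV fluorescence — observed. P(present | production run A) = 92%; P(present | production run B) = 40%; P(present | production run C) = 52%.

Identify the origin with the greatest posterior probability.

Multiply each prior by the joint likelihood of the trace result pattern:
  production run A: 0.40 × 0.74 × 0.90 × 0.92 = 0.24509
  production run B: 0.43 × 0.08 × 0.43 × 0.40 = 0.0059168
  production run C: 0.17 × 0.93 × 0.27 × 0.52 = 0.022197
The unnormalized weights sum to 0.2732.
P(production run A | evidence) ≈ 0.24509 / 0.2732 ≈ 0.897
P(production run B | evidence) ≈ 0.0059168 / 0.2732 ≈ 0.022
P(production run C | evidence) ≈ 0.022197 / 0.2732 ≈ 0.081
The largest is 0.897, so production run A is most probable.

production run A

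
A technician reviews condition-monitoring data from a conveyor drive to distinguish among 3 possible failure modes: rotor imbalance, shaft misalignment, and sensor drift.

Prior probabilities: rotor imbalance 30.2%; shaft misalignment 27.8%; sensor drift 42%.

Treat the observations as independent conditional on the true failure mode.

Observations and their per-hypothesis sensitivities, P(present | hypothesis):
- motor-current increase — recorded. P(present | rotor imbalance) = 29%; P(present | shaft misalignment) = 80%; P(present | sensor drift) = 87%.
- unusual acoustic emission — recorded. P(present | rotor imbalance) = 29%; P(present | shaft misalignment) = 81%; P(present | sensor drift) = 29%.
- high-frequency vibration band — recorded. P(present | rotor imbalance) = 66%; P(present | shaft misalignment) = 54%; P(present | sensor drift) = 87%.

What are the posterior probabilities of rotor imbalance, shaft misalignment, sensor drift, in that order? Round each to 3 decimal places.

Multiply each prior by the joint likelihood of the evidence pattern:
  rotor imbalance: 0.302 × 0.29 × 0.29 × 0.66 = 0.016763
  shaft misalignment: 0.278 × 0.80 × 0.81 × 0.54 = 0.097278
  sensor drift: 0.420 × 0.87 × 0.29 × 0.87 = 0.09219
Marginal likelihood of the evidence = 0.20623.
P(rotor imbalance | evidence) = 0.016763 / 0.20623 ≈ 0.081
P(shaft misalignment | evidence) = 0.097278 / 0.20623 ≈ 0.472
P(sensor drift | evidence) = 0.09219 / 0.20623 ≈ 0.447

0.081, 0.472, 0.447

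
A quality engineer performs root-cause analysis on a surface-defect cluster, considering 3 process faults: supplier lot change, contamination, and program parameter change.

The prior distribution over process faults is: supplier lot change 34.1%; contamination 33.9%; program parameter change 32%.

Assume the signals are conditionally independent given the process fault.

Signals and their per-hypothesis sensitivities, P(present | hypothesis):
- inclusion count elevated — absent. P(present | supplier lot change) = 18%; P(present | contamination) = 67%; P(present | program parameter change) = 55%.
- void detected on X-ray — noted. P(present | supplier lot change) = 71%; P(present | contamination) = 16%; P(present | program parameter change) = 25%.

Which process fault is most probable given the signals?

By Bayes' rule with conditional independence, the unnormalized weight for each hypothesis is prior × ∏ likelihoods (using 1 − P(present | H) for each absent signal):
  supplier lot change: 0.341 × (1 − 0.18) × 0.71 = 0.19853
  contamination: 0.339 × (1 − 0.67) × 0.16 = 0.017899
  program parameter change: 0.320 × (1 − 0.55) × 0.25 = 0.036
Marginal likelihood of the evidence = 0.25243.
P(supplier lot change | evidence) ≈ 0.19853 / 0.25243 ≈ 0.786
P(contamination | evidence) ≈ 0.017899 / 0.25243 ≈ 0.071
P(program parameter change | evidence) ≈ 0.036 / 0.25243 ≈ 0.143
The largest is 0.786, so supplier lot change is most probable.

supplier lot change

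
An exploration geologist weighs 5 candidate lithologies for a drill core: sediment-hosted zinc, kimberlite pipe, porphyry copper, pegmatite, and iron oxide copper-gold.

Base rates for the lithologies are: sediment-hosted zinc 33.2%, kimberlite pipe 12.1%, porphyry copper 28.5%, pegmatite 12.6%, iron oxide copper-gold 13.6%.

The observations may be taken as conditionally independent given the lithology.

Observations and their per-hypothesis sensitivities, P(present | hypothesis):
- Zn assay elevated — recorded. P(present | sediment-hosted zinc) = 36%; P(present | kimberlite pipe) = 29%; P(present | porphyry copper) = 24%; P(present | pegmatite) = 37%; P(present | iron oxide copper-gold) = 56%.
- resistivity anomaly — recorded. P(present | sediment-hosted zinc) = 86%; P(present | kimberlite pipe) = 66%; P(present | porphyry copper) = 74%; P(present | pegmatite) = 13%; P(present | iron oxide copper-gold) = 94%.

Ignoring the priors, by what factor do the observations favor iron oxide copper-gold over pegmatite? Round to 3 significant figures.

Take the product of per-observation likelihoods under each hypothesis, then divide.
  iron oxide copper-gold: 0.56 × 0.94 = 0.5264
  pegmatite: 0.37 × 0.13 = 0.0481
Bayes factor = 0.5264 / 0.0481 ≈ 10.9

10.9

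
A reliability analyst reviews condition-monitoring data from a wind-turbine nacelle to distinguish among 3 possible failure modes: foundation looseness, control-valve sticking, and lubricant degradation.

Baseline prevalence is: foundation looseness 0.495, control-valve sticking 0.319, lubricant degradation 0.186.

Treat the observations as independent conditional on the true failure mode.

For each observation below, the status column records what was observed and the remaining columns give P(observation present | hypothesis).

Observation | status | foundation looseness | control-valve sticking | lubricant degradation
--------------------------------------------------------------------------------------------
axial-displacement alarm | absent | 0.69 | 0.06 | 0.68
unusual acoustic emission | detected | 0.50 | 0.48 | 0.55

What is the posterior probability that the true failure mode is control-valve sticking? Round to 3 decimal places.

For each hypothesis, the unnormalized posterior weight is prior × product of the observation likelihoods (using 1 − P(present | H) for each absent observation):
  foundation looseness: 0.495 × (1 − 0.69) × 0.50 = 0.076725
  control-valve sticking: 0.319 × (1 − 0.06) × 0.48 = 0.14393
  lubricant degradation: 0.186 × (1 − 0.68) × 0.55 = 0.032736
Marginal likelihood of the evidence = 0.25339.
P(control-valve sticking | evidence) = 0.14393 / 0.25339 ≈ 0.568.

0.568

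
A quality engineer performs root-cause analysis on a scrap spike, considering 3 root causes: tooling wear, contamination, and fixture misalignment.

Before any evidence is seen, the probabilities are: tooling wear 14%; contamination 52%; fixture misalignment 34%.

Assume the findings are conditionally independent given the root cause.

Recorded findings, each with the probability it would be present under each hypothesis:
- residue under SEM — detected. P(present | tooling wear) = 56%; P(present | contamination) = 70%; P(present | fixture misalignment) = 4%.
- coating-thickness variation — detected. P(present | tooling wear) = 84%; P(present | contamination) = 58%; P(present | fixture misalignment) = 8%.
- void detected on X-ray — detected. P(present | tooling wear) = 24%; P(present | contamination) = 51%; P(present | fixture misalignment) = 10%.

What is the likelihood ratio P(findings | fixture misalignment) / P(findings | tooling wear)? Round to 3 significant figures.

0.00283

Take the product of per-finding likelihoods under each hypothesis, then divide.
  fixture misalignment: 0.04 × 0.08 × 0.10 = 0.00032
  tooling wear: 0.56 × 0.84 × 0.24 = 0.1129
Bayes factor = 0.00032 / 0.1129 ≈ 0.00283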